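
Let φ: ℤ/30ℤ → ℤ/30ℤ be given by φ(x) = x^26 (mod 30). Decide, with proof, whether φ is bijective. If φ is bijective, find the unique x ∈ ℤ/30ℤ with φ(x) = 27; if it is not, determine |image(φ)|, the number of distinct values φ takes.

12

φ(2): Repeated squaring mod 30: 2^1 ≡ 2, 2^2 ≡ 2² = 4, 2^4 ≡ 4² = 16, 2^8 ≡ 16² = 256 ≡ 16, 2^16 ≡ 16² = 256 ≡ 16. Since 26 = 16 + 8 + 2, 2^26 ≡ 16·16·4: 16·16 = 256 ≡ 16, then 16·4 = 64 ≡ 4. So 2^26 ≡ 4 (mod 30).
φ(8): Repeated squaring mod 30: 8^1 ≡ 8, 8^2 ≡ 8² = 64 ≡ 4, 8^4 ≡ 4² = 16, 8^8 ≡ 16² = 256 ≡ 16, 8^16 ≡ 16² = 256 ≡ 16. Since 26 = 16 + 8 + 2, 8^26 ≡ 16·16·4: 16·16 = 256 ≡ 16, then 16·4 = 64 ≡ 4. So 8^26 ≡ 4 (mod 30).
So φ(2) = φ(8) = 4 while 2 ≠ 8, thus φ is not injective, hence not bijective.
Since φ is not bijective, we determine |image(φ)|. Computing x^26 mod 30 for each x (by repeated squaring, reducing mod 30 at every step), the values φ(0), φ(1), …, φ(29) are: 0, 1, 4, 9, 16, 25, 6, 19, 4, 21, 10, 1, 24, 19, 16, 15, 16, 19, 24, 1, 10, 21, 4, 19, 6, 25, 16, 9, 4, 1.
The distinct values are {0, 1, 4, 6, 9, 10, 15, 16, 19, 21, 24, 25}; there are 12 of them.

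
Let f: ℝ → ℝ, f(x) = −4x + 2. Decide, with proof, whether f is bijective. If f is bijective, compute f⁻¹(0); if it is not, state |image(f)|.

Suppose f(s) = f(t). Then −4s + 2 = −4t + 2, thus −4s = −4t, thus s = t.
For any y ∈ ℝ, x = (y − 2)/(−4) satisfies f(x) = y.
Thus f is bijective.
Since f is bijective, we compute f⁻¹(0) = (0 − 2)/(−4) = 1/2.

1/2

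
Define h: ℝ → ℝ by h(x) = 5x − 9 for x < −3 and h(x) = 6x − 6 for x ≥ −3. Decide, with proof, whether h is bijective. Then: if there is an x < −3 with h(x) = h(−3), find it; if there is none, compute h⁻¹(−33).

-24/5

Both pieces are strictly increasing (slopes 5 and 6), so each is injective on its own interval.
The left piece maps (−∞, −3) onto (−∞, −24); the right piece maps [−3, ∞) onto [−24, ∞).
Since −24 = −24, the images partition ℝ: h is injective and surjective, hence bijective.
Because the two images are disjoint, no x < −3 has h(x) = h(−3), so we compute h⁻¹(−33): −33 lies in (−∞, −24), so solve 5x − 9 = −33: x = (−33 + 9)/5 = −24/5.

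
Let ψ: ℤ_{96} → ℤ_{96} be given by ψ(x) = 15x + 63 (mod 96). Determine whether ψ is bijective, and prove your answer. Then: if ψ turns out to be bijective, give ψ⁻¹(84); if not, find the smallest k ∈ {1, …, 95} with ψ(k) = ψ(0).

32

We have gcd(15, 96) = 3 > 1. Taking a = 0 and b = 32: ψ(0) = 63 and ψ(32) = 15·32 + 63 = 543 ≡ 63 (mod 96).
So ψ(0) = ψ(32) while 0 ≠ 32, therefore ψ is not injective, hence not bijective.
Since ψ is not bijective, we find the least positive k with ψ(k) = ψ(0): this means 15k ≡ 0 (mod 96), i.e. 96 ∣ 15k. Since gcd(15, 96) = 3, dividing through by 3 this holds exactly when 32 ∣ 5k, and as gcd(5, 32) = 1, exactly when 32 ∣ k.
The smallest positive such k is 32.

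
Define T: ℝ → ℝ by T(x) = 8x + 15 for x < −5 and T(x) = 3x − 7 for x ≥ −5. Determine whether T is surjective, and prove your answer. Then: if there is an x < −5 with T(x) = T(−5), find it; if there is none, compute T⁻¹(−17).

-10/3

Both pieces are strictly increasing (slopes 8 and 3), so each is injective on its own interval.
The left piece maps (−∞, −5) onto (−∞, −25); the right piece maps [−5, ∞) onto [−22, ∞).
The union (−∞, −25) ∪ [−22, ∞) omits the interval between −25 and −22; in particular −25 has no preimage. So T is not surjective.
Because the two images are disjoint, no x < −5 has T(x) = T(−5), so we compute T⁻¹(−17): −17 lies in [−22, ∞), so solve 3x − 7 = −17: x = (−17 + 7)/3 = −10/3.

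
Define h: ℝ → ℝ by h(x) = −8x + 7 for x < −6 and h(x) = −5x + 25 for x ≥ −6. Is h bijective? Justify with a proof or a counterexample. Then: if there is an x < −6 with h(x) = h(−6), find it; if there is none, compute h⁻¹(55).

Both pieces are strictly decreasing (slopes −8 and −5), so each is injective on its own interval.
The left piece maps (−∞, −6) onto (55, ∞); the right piece maps [−6, ∞) onto (−∞, 55].
Since 55 = 55, the images partition ℝ: h is injective and surjective, hence bijective.
Because the two images are disjoint, no x < −6 has h(x) = h(−6), so we compute h⁻¹(55): 55 lies in (−∞, 55], so solve −5x + 25 = 55: x = (55 − 25)/(−5) = −6.

-6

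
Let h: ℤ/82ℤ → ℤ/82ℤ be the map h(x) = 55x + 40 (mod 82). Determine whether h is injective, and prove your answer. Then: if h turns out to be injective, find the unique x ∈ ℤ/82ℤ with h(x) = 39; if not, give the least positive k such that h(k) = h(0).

79

Suppose h(s) = h(t) in ℤ/82ℤ. Then 55s + 40 ≡ 55t + 40 (mod 82), thus 55(s − t) ≡ 0 (mod 82).
Since gcd(55, 82) = 1, 55 is invertible modulo 82, therefore s − t ≡ 0 (mod 82), i.e. s = t.
Therefore h is injective.
We now compute 55⁻¹ mod 82 explicitly. Euclid's algorithm: 82 = 1·55 + 27, 55 = 2·27 + 1; back-substituting gives 1 = 3·55 − 2·82, so 55⁻¹ ≡ 3 (mod 82).
Since h is injective, we find h⁻¹(39): we need 55x ≡ 39 − 40 ≡ 81 (mod 82). Using 55⁻¹ = 3: x ≡ 3·81 = 243 = 2·82 + 79, so x = 79.
Check: h(79) = 55·79 + 40 = 4385 = 53·82 + 39 ≡ 39 (mod 82).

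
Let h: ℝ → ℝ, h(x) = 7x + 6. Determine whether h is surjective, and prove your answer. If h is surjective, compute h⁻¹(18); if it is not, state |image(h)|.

12/7

By definition, surjectivity means every element of the codomain has a preimage under h.
For any y ∈ ℝ, x = (y − 6)/7 satisfies h(x) = y.
So h is surjective.
Since h is surjective, we compute h⁻¹(18) = (18 − 6)/7 = 12/7.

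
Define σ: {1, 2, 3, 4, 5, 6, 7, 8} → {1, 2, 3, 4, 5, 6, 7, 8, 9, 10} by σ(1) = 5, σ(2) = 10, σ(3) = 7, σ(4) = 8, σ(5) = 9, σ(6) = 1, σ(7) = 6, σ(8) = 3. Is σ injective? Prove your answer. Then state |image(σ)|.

8

The values σ(1), …, σ(8) are 5, 10, 7, 8, 9, 1, 6, 3 — all distinct.
So σ(x_1) = σ(x_2) only when x_1 = x_2, and σ is injective.
The image of σ is {1, 3, 5, 6, 7, 8, 9, 10}, which has 8 elements.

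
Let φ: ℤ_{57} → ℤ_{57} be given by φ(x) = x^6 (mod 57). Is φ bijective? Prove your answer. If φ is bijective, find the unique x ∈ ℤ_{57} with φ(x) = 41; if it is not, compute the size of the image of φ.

φ(2): Repeated squaring mod 57: 2^1 ≡ 2, 2^2 ≡ 2² = 4, 2^4 ≡ 4² = 16. Since 6 = 4 + 2, 2^6 ≡ 16·4: 16·4 = 64 ≡ 7. So 2^6 ≡ 7 (mod 57).
φ(5): Repeated squaring mod 57: 5^1 ≡ 5, 5^2 ≡ 5² = 25, 5^4 ≡ 25² = 625 ≡ 55. Since 6 = 4 + 2, 5^6 ≡ 55·25: 55·25 = 1375 ≡ 7. So 5^6 ≡ 7 (mod 57).
So φ(2) = φ(5) = 7 while 2 ≠ 5, hence φ is not injective, hence not bijective.
Since φ is not bijective, we determine |image(φ)|. Computing x^6 mod 57 for each x (by repeated squaring, reducing mod 57 at every step), the values φ(0), φ(1), …, φ(56) are: 0, 1, 7, 45, 49, 7, 30, 1, 1, 30, 49, 1, 39, 49, 7, 30, 7, 7, 39, 19, 1, 45, 7, 49, 45, 49, 1, 39, 49, 49, 39, 1, 49, 45, 49, 7, 45, 1, 19, 39, 7, 7, 30, 7, 49, 39, 1, 49, 30, 1, 1, 30, 7, 49, 45, 7, 1.
The distinct values are {0, 1, 7, 19, 30, 39, 45, 49}; there are 8 of them.

8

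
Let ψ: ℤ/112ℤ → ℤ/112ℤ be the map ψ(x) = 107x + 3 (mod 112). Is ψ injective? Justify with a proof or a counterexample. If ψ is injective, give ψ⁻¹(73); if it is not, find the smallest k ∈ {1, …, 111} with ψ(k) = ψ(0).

Suppose ψ(a) = ψ(b) in ℤ/112ℤ. Then 107a + 3 ≡ 107b + 3 (mod 112), so 107(a − b) ≡ 0 (mod 112).
Since gcd(107, 112) = 1, 107 is invertible modulo 112, thus a − b ≡ 0 (mod 112), i.e. a = b.
Therefore ψ is injective.
We now compute 107⁻¹ mod 112 explicitly. Euclid's algorithm: 112 = 1·107 + 5, 107 = 21·5 + 2, 5 = 2·2 + 1; back-substituting gives 1 = 67·107 − 64·112, so 107⁻¹ ≡ 67 (mod 112).
Since ψ is injective, we find ψ⁻¹(73): we need 107x ≡ 73 − 3 ≡ 70 (mod 112). Using 107⁻¹ = 67: x ≡ 67·70 = 4690 = 41·112 + 98, so x = 98.
Check: ψ(98) = 107·98 + 3 = 10489 = 93·112 + 73 ≡ 73 (mod 112).

98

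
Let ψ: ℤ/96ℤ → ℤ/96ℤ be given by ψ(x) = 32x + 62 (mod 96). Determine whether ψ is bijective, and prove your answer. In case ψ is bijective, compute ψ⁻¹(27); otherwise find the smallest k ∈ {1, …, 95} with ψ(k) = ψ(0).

Recall: ψ is injective when ψ(s) = ψ(t) forces s = t.
We have gcd(32, 96) = 32 > 1. Taking s = 0 and t = 3: ψ(0) = 62 and ψ(3) = 32·3 + 62 = 158 ≡ 62 (mod 96).
So ψ(0) = ψ(3) while 0 ≠ 3, hence ψ is not injective, hence not bijective.
Since ψ is not bijective, we find the least positive k with ψ(k) = ψ(0): this means 32k ≡ 0 (mod 96), i.e. 96 ∣ 32k. Since gcd(32, 96) = 32, dividing through by 32 this holds exactly when 3 ∣ k.
The smallest positive such k is 3.

3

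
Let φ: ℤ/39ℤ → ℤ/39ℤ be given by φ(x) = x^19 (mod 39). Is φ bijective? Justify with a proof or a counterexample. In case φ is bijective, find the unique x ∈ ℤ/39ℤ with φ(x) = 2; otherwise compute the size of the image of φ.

Computing x^19 mod 39 for each x (by repeated squaring, reducing mod 39 at every step), the values φ(0), φ(1), …, φ(38) are: 0, 1, 11, 3, 4, 8, 33, 19, 5, 9, 10, 2, 12, 13, 14, 24, 16, 17, 21, 7, 32, 18, 22, 23, 15, 25, 26, 27, 37, 29, 30, 34, 20, 6, 31, 35, 36, 28, 38.
Every element of ℤ/39ℤ appears exactly once in this list, so φ is a bijection, and in particular bijective.
Since φ is bijective, we read off the preimage of 2 from the same table: φ(11) = 2, so φ⁻¹(2) = 11.

11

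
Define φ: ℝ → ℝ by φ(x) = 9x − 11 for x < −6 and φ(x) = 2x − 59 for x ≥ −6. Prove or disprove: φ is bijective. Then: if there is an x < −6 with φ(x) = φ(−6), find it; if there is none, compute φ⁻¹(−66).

-20/3

Both pieces are strictly increasing (slopes 9 and 2), so each is injective on its own interval.
The left piece maps (−∞, −6) onto (−∞, −65); the right piece maps [−6, ∞) onto [−71, ∞).
These images overlap. In particular φ(−6) = −71 (right piece), and solving 9x − 11 = −71 on the left piece gives x = −20/3 < −6.
So φ(−20/3) = φ(−6) with −20/3 ≠ −6, and φ is not injective, hence not bijective. This x = −20/3 is the requested value below −6.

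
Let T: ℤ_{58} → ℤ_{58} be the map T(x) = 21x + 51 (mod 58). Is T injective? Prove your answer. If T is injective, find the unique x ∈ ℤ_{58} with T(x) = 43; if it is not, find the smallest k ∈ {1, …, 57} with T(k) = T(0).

If T(u) = T(v), then 21u ≡ 21v (mod 58). Because gcd(21, 58) = 1, we may cancel 21 to get u ≡ v (mod 58).
So T is injective.
We now compute 21⁻¹ mod 58 explicitly. Euclid's algorithm: 58 = 2·21 + 16, 21 = 1·16 + 5, 16 = 3·5 + 1; back-substituting gives 1 = 47·21 − 17·58, so 21⁻¹ ≡ 47 (mod 58).
Since T is injective, we find T⁻¹(43): we need 21x ≡ 43 − 51 ≡ 50 (mod 58). Using 21⁻¹ = 47: x ≡ 47·50 = 2350 = 40·58 + 30, so x = 30.
Check: T(30) = 21·30 + 51 = 681 = 11·58 + 43 ≡ 43 (mod 58).

30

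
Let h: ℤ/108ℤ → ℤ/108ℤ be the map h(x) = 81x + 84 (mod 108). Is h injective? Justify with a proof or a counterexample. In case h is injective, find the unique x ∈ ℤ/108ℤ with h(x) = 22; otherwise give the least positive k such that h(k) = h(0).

4

Recall: injectivity means: for all s, t in the domain, h(s) = h(t) implies s = t.
We have gcd(81, 108) = 27 > 1. Taking s = 0 and t = 4: h(0) = 84 and h(4) = 81·4 + 84 = 408 ≡ 84 (mod 108).
So h(0) = h(4) while 0 ≠ 4, so h is not injective.
Since h is not injective, we find the least positive k with h(k) = h(0): this means 81k ≡ 0 (mod 108), i.e. 108 ∣ 81k. Since gcd(81, 108) = 27, dividing through by 27 this holds exactly when 4 ∣ 3k, and as gcd(3, 4) = 1, exactly when 4 ∣ k.
The smallest positive such k is 4.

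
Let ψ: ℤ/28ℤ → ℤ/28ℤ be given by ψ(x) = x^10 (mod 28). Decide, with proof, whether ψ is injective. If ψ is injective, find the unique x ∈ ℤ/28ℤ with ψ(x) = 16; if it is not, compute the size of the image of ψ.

8

ψ(6): Repeated squaring mod 28: 6^1 ≡ 6, 6^2 ≡ 6² = 36 ≡ 8, 6^4 ≡ 8² = 64 ≡ 8, 6^8 ≡ 8² = 64 ≡ 8. Since 10 = 8 + 2, 6^10 ≡ 8·8: 8·8 = 64 ≡ 8. So 6^10 ≡ 8 (mod 28).
ψ(8): Repeated squaring mod 28: 8^1 ≡ 8, 8^2 ≡ 8² = 64 ≡ 8, 8^4 ≡ 8² = 64 ≡ 8, 8^8 ≡ 8² = 64 ≡ 8. Since 10 = 8 + 2, 8^10 ≡ 8·8: 8·8 = 64 ≡ 8. So 8^10 ≡ 8 (mod 28).
So ψ(6) = ψ(8) = 8 while 6 ≠ 8, so ψ is not injective.
Since ψ is not injective, we determine |image(ψ)|. Computing x^10 mod 28 for each x (by repeated squaring, reducing mod 28 at every step), the values ψ(0), ψ(1), …, ψ(27) are: 0, 1, 16, 25, 4, 9, 8, 21, 8, 9, 4, 25, 16, 1, 0, 1, 16, 25, 4, 9, 8, 21, 8, 9, 4, 25, 16, 1.
The distinct values are {0, 1, 4, 8, 9, 16, 21, 25}; there are 8 of them.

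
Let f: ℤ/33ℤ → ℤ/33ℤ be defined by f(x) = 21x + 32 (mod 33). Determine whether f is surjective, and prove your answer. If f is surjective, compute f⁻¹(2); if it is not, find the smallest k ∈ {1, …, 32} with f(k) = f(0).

Since gcd(21, 33) = 3, we have 21x ≡ 0 (mod 3) for all x, so f(x) ≡ 2 (mod 3).
But 0 ≢ 2 (mod 3), so 0 ∈ ℤ/33ℤ has no preimage. Therefore f is not surjective.
Since f is not surjective, we find the least positive k with f(k) = f(0): this means 21k ≡ 0 (mod 33), i.e. 33 ∣ 21k. Since gcd(21, 33) = 3, dividing through by 3 this holds exactly when 11 ∣ 7k, and as gcd(7, 11) = 1, exactly when 11 ∣ k.
The smallest positive such k is 11.

11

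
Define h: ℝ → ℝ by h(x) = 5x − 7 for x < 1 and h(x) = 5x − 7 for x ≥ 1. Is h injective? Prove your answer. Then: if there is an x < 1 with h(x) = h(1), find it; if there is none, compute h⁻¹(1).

Both pieces are strictly increasing (slopes 5 and 5), so each is injective on its own interval.
The left piece maps (−∞, 1) onto (−∞, −2); the right piece maps [1, ∞) onto [−2, ∞).
These images are disjoint, so no value is attained by both pieces. Therefore h is injective.
Because the two images are disjoint, no x < 1 has h(x) = h(1), so we compute h⁻¹(1): 1 lies in [−2, ∞), so solve 5x − 7 = 1: x = (1 + 7)/5 = 8/5.

8/5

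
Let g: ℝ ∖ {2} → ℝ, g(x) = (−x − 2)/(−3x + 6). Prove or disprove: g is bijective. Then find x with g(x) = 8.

If g(x) = 1/3, cross-multiplying gives −3(−x − 2) = −1(−3x + 6), which simplifies to 6 = −6 — false.  So 1/3 has no preimage and g is not surjective.
Therefore g is not bijective.
Solving g(x) = 8: cross-multiplying gives −x − 2 = 8(−3x + 6), which rearranges to 23x = 50, so x = 50/23.

50/23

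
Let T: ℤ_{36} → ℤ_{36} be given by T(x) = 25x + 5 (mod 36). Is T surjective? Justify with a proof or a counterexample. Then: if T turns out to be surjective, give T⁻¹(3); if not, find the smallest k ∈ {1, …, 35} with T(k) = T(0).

10

Since gcd(25, 36) = 1, 25 is invertible modulo 36. Euclid's algorithm: 36 = 1·25 + 11, 25 = 2·11 + 3, 11 = 3·3 + 2, 3 = 1·2 + 1; back-substituting gives 1 = 13·25 − 9·36, so 25⁻¹ ≡ 13 (mod 36).
Then y ↦ 13(y − 5) is a two-sided inverse to T, so every y ∈ ℤ_{36} has a preimage.
Therefore T is surjective.
Since T is surjective, we find T⁻¹(3): we need 25x ≡ 3 − 5 ≡ 34 (mod 36). Using 25⁻¹ = 13: x ≡ 13·34 = 442 = 12·36 + 10, so x = 10.
Check: T(10) = 25·10 + 5 = 255 = 7·36 + 3 ≡ 3 (mod 36).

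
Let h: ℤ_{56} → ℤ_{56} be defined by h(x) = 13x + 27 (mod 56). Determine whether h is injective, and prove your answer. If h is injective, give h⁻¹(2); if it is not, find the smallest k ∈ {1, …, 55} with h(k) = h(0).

If h(a) = h(b), then 13a ≡ 13b (mod 56). Because gcd(13, 56) = 1, we may cancel 13 to get a ≡ b (mod 56).
So h is injective.
We now compute 13⁻¹ mod 56 explicitly. Euclid's algorithm: 56 = 4·13 + 4, 13 = 3·4 + 1; back-substituting gives 1 = 13·13 − 3·56, so 13⁻¹ ≡ 13 (mod 56).
Since h is injective, we find h⁻¹(2): we need 13x ≡ 2 − 27 ≡ 31 (mod 56). Using 13⁻¹ = 13: x ≡ 13·31 = 403 = 7·56 + 11, so x = 11.
Check: h(11) = 13·11 + 27 = 170 = 3·56 + 2 ≡ 2 (mod 56).

11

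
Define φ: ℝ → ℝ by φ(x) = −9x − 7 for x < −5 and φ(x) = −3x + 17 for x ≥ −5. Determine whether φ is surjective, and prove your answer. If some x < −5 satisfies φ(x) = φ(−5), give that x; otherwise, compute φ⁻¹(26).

-3

Both pieces are strictly decreasing (slopes −9 and −3), so each is injective on its own interval.
The left piece maps (−∞, −5) onto (38, ∞); the right piece maps [−5, ∞) onto (−∞, 32].
The union (38, ∞) ∪ (−∞, 32] omits the interval between 38 and 32; in particular 38 has no preimage. So φ is not surjective.
Because the two images are disjoint, no x < −5 has φ(x) = φ(−5), so we compute φ⁻¹(26): 26 lies in (−∞, 32], so solve −3x + 17 = 26: x = (26 − 17)/(−3) = −3.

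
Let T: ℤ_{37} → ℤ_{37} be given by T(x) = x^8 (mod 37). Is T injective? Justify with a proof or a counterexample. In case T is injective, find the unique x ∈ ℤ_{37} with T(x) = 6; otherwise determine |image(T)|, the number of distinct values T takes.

10

T(1) = 1^8 = 1.
T(6): Repeated squaring mod 37: 6^1 ≡ 6, 6^2 ≡ 6² = 36, 6^4 ≡ 36² = 1296 ≡ 1, 6^8 ≡ 1² = 1. So 6^8 ≡ 1 (mod 37).
So T(1) = T(6) = 1 while 1 ≠ 6, so T is not injective.
Since T is not injective, we determine |image(T)|. Computing x^8 mod 37 for each x (by repeated squaring, reducing mod 37 at every step), the values T(0), T(1), …, T(36) are: 0, 1, 34, 12, 9, 16, 1, 16, 10, 33, 26, 10, 34, 9, 26, 7, 7, 33, 12, 12, 33, 7, 7, 26, 9, 34, 10, 26, 33, 10, 16, 1, 16, 9, 12, 34, 1.
The distinct values are {0, 1, 7, 9, 10, 12, 16, 26, 33, 34}; there are 10 of them.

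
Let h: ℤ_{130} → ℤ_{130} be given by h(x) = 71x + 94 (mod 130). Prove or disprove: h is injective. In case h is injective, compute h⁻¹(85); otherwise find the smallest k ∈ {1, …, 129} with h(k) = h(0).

Suppose h(a) = h(b) in ℤ_{130}. Then 71a + 94 ≡ 71b + 94 (mod 130), therefore 71(a − b) ≡ 0 (mod 130).
Since gcd(71, 130) = 1, 71 is invertible modulo 130, thus a − b ≡ 0 (mod 130), i.e. a = b.
Therefore h is injective.
We now compute 71⁻¹ mod 130 explicitly. Euclid's algorithm: 130 = 1·71 + 59, 71 = 1·59 + 12, 59 = 4·12 + 11, 12 = 1·11 + 1; back-substituting gives 1 = 11·71 − 6·130, so 71⁻¹ ≡ 11 (mod 130).
Since h is injective, we compute h⁻¹(85): solve 71x + 94 ≡ 85 (mod 130), i.e. 71x ≡ 121 (mod 130).
Multiplying by 71⁻¹ = 11 gives x ≡ 11·121 = 1331 = 10·130 + 31 ≡ 31 (mod 130).
Check: h(31) = 71·31 + 94 = 2295 = 17·130 + 85 ≡ 85 (mod 130).

31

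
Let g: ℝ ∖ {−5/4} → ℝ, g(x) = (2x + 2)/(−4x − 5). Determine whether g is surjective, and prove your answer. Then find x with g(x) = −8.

-19/15

If g(x) = −1/2, cross-multiplying gives −4(2x + 2) = 2(−4x − 5), which simplifies to −8 = −10 — false.  So −1/2 has no preimage and g is not surjective.
Solving g(x) = −8: cross-multiplying gives 2x + 2 = −8(−4x − 5), which rearranges to −30x = 38, so x = −19/15.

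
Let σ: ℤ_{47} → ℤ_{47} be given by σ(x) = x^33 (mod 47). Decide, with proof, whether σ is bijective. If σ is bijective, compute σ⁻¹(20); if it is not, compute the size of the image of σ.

26

Since 47 is prime, the nonzero elements of ℤ_{47} form a cyclic group of order 46.
As gcd(33, 46) = 1, raising to the 33rd power is a bijection on this group: if u^33 ≡ v^33 then (uv^{−1})^33 = 1, and the only element of order dividing gcd(33, 46) = 1 is 1, so u = v.
With σ(0) = 0 this makes σ injective on all of ℤ_{47}, hence bijective (finite equal-size domain and codomain). In particular σ is bijective.
Since σ is bijective, we find the preimage of 20. The inverse of x ↦ x^33 on (ℤ_{47})^× is x ↦ x^7, because 33·7 = 231 = 5·46 + 1 ≡ 1 (mod 46) and x^{46} = 1 for x ≠ 0 (Fermat). So σ⁻¹(20) = 20^7 mod 47.
Repeated squaring mod 47: 20^1 ≡ 20, 20^2 ≡ 20² = 400 ≡ 24, 20^4 ≡ 24² = 576 ≡ 12. Since 7 = 4 + 2 + 1, 20^7 ≡ 12·24·20: 12·24 = 288 ≡ 6, then 6·20 = 120 ≡ 26. So 20^7 ≡ 26 (mod 47).
Hence σ⁻¹(20) = 26.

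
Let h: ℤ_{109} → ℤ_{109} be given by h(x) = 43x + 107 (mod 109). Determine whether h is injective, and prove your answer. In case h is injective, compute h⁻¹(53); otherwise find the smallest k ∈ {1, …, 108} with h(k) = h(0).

90

If h(u) = h(v), then 43u ≡ 43v (mod 109). Because gcd(43, 109) = 1, we may cancel 43 to get u ≡ v (mod 109).
Thus h is injective.
We now compute 43⁻¹ mod 109 explicitly. Euclid's algorithm: 109 = 2·43 + 23, 43 = 1·23 + 20, 23 = 1·20 + 3, 20 = 6·3 + 2, 3 = 1·2 + 1; back-substituting gives 1 = 71·43 − 28·109, so 43⁻¹ ≡ 71 (mod 109).
Since h is injective, we find h⁻¹(53): we need 43x ≡ 53 − 107 ≡ 55 (mod 109). Using 43⁻¹ = 71: x ≡ 71·55 = 3905 = 35·109 + 90, so x = 90.
Check: h(90) = 43·90 + 107 = 3977 = 36·109 + 53 ≡ 53 (mod 109).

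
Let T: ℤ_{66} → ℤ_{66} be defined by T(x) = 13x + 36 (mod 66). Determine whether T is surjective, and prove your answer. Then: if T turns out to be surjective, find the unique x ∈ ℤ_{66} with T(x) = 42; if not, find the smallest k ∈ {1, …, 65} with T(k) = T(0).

By definition, surjectivity means every element of the codomain has a preimage under T.
Since gcd(13, 66) = 1, 13 is invertible modulo 66. Euclid's algorithm: 66 = 5·13 + 1; back-substituting gives 1 = 61·13 − 12·66, so 13⁻¹ ≡ 61 (mod 66).
Then y ↦ 61(y − 36) is a two-sided inverse to T, so every y ∈ ℤ_{66} has a preimage.
Therefore T is surjective.
Since T is surjective, we compute T⁻¹(42): solve 13x + 36 ≡ 42 (mod 66), i.e. 13x ≡ 6 (mod 66).
Multiplying by 13⁻¹ = 61 gives x ≡ 61·6 = 366 = 5·66 + 36 ≡ 36 (mod 66).
Check: T(36) = 13·36 + 36 = 504 = 7·66 + 42 ≡ 42 (mod 66).

36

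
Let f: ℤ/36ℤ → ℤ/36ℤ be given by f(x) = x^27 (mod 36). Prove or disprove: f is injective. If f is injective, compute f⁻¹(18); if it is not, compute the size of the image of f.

9

f(0) = 0^27 = 0.
f(6): Repeated squaring mod 36: 6^1 ≡ 6, 6^2 ≡ 6² = 36 ≡ 0, 6^4 ≡ 0² = 0, 6^8 ≡ 0² = 0, 6^16 ≡ 0² = 0. Since 27 = 16 + 8 + 2 + 1, 6^27 ≡ 0·0·0·6: 0·0 = 0, then 0·0 = 0, then 0·6 = 0. So 6^27 ≡ 0 (mod 36).
So f(0) = f(6) = 0 while 0 ≠ 6, hence f is not injective.
Since f is not injective, we determine |image(f)|. Computing x^27 mod 36 for each x (by repeated squaring, reducing mod 36 at every step), the values f(0), f(1), …, f(35) are: 0, 1, 8, 27, 28, 17, 0, 19, 8, 9, 28, 35, 0, 1, 8, 27, 28, 17, 0, 19, 8, 9, 28, 35, 0, 1, 8, 27, 28, 17, 0, 19, 8, 9, 28, 35.
The distinct values are {0, 1, 8, 9, 17, 19, 27, 28, 35}; there are 9 of them.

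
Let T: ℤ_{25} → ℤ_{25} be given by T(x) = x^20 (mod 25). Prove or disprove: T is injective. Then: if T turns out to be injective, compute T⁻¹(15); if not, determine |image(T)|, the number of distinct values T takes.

2

T(1) = 1^20 = 1.
T(2): Repeated squaring mod 25: 2^1 ≡ 2, 2^2 ≡ 2² = 4, 2^4 ≡ 4² = 16, 2^8 ≡ 16² = 256 ≡ 6, 2^16 ≡ 6² = 36 ≡ 11. Since 20 = 16 + 4, 2^20 ≡ 11·16: 11·16 = 176 ≡ 1. So 2^20 ≡ 1 (mod 25).
So T(1) = T(2) = 1 while 1 ≠ 2, thus T is not injective.
Since T is not injective, we determine |image(T)|. Computing x^20 mod 25 for each x (by repeated squaring, reducing mod 25 at every step), the values T(0), T(1), …, T(24) are: 0, 1, 1, 1, 1, 0, 1, 1, 1, 1, 0, 1, 1, 1, 1, 0, 1, 1, 1, 1, 0, 1, 1, 1, 1.
The distinct values are {0, 1}; there are 2 of them.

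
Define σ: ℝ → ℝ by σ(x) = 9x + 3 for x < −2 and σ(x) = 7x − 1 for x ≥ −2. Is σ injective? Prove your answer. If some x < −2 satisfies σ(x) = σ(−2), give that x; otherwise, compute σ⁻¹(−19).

Both pieces are strictly increasing (slopes 9 and 7), so each is injective on its own interval.
The left piece maps (−∞, −2) onto (−∞, −15); the right piece maps [−2, ∞) onto [−15, ∞).
These images are disjoint, so no value is attained by both pieces. Therefore σ is injective.
Because the two images are disjoint, no x < −2 has σ(x) = σ(−2), so we compute σ⁻¹(−19): −19 lies in (−∞, −15), so solve 9x + 3 = −19: x = (−19 − 3)/9 = −22/9.

-22/9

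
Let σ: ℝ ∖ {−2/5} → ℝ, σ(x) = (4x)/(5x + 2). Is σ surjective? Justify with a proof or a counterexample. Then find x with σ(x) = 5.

-10/21

If σ(x) = 4/5, cross-multiplying gives 5(4x) = 4(5x + 2), which simplifies to 0 = 8 — false.  So 4/5 has no preimage and σ is not surjective.
Solving σ(x) = 5: cross-multiplying gives 4x = 5(5x + 2), which rearranges to −21x = 10, so x = −10/21.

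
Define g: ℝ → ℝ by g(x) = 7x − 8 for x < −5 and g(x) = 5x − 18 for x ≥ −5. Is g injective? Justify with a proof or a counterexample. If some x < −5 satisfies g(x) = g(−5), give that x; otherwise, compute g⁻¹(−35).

Both pieces are strictly increasing (slopes 7 and 5), so each is injective on its own interval.
The left piece maps (−∞, −5) onto (−∞, −43); the right piece maps [−5, ∞) onto [−43, ∞).
These images are disjoint, so no value is attained by both pieces. So g is injective.
Because the two images are disjoint, no x < −5 has g(x) = g(−5), so we compute g⁻¹(−35): −35 lies in [−43, ∞), so solve 5x − 18 = −35: x = (−35 + 18)/5 = −17/5.

-17/5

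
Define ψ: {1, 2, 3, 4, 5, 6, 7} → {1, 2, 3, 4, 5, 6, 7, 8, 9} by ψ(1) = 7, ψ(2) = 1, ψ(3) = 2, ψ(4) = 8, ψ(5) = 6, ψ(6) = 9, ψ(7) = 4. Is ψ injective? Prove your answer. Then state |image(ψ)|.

The values ψ(1), …, ψ(7) are 7, 1, 2, 8, 6, 9, 4 — all distinct.
So ψ(a) = ψ(b) only when a = b, and ψ is injective.
The image of ψ is {1, 2, 4, 6, 7, 8, 9}, which has 7 elements.

7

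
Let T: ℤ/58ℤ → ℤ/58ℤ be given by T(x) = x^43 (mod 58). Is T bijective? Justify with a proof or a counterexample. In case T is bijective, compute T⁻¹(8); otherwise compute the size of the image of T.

Computing x^43 mod 58 for each x (by repeated squaring, reducing mod 58 at every step), the values T(0), T(1), …, T(57) are: 0, 1, 56, 55, 4, 5, 6, 7, 50, 9, 48, 47, 46, 13, 44, 43, 16, 41, 40, 39, 20, 37, 22, 23, 24, 25, 32, 31, 28, 29, 30, 27, 26, 33, 34, 35, 36, 21, 38, 19, 18, 17, 42, 15, 14, 45, 12, 11, 10, 49, 8, 51, 52, 53, 54, 3, 2, 57.
Every element of ℤ/58ℤ appears exactly once in this list, so T is a bijection, and in particular bijective.
Since T is bijective, we read off the preimage of 8 from the same table: T(50) = 8, so T⁻¹(8) = 50.

50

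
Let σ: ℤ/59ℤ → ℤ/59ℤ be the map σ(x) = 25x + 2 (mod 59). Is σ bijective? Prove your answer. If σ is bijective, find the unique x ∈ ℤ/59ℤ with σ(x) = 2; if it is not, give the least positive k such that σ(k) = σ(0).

Recall that σ is injective if σ(x_1) = σ(x_2) implies x_1 = x_2.
If σ(x_1) = σ(x_2), then 25x_1 ≡ 25x_2 (mod 59). Because gcd(25, 59) = 1, we may cancel 25 to get x_1 ≡ x_2 (mod 59).
We now compute 25⁻¹ mod 59 explicitly. Euclid's algorithm: 59 = 2·25 + 9, 25 = 2·9 + 7, 9 = 1·7 + 2, 7 = 3·2 + 1; back-substituting gives 1 = 26·25 − 11·59, so 25⁻¹ ≡ 26 (mod 59).
For any y ∈ ℤ/59ℤ, x = 26(y − 2) mod 59 satisfies σ(x) = 25·26(y − 2) + 2 ≡ y (since 25·26 ≡ 1 mod 59). So every y has a preimage.
Hence σ is bijective.
Since σ is bijective, we find σ⁻¹(2): we need 25x ≡ 2 − 2 ≡ 0 (mod 59). Using 25⁻¹ = 26: x ≡ 26·0 = 0, so x = 0.
Check: σ(0) = 25·0 + 2 = 2 ≡ 2 (mod 59).

0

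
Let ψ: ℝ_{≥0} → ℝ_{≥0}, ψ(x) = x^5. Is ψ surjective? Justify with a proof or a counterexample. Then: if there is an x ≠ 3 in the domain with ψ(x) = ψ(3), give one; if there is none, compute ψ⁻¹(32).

For any y ∈ ℝ_{≥0}, x = y^{1/5} ∈ ℝ_{≥0} gives ψ(x) = y, so ψ is surjective.
Since x ↦ x^5 is strictly increasing on ℝ_{≥0}, it is injective there, so no x ≠ 3 in the domain has ψ(x) = ψ(3). We therefore compute ψ⁻¹(32) = 32^{1/5} = 2 (indeed 2^5 = 32).

2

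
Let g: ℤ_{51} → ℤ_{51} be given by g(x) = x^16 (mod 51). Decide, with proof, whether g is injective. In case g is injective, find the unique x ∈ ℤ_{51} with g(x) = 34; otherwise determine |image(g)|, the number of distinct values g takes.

g(1) = 1^16 = 1.
g(2): Repeated squaring mod 51: 2^1 ≡ 2, 2^2 ≡ 2² = 4, 2^4 ≡ 4² = 16, 2^8 ≡ 16² = 256 ≡ 1, 2^16 ≡ 1² = 1. So 2^16 ≡ 1 (mod 51).
So g(1) = g(2) = 1 while 1 ≠ 2, so g is not injective.
Since g is not injective, we determine |image(g)|. Computing x^16 mod 51 for each x (by repeated squaring, reducing mod 51 at every step), the values g(0), g(1), …, g(50) are: 0, 1, 1, 18, 1, 1, 18, 1, 1, 18, 1, 1, 18, 1, 1, 18, 1, 34, 18, 1, 1, 18, 1, 1, 18, 1, 1, 18, 1, 1, 18, 1, 1, 18, 34, 1, 18, 1, 1, 18, 1, 1, 18, 1, 1, 18, 1, 1, 18, 1, 1.
The distinct values are {0, 1, 18, 34}; there are 4 of them.

4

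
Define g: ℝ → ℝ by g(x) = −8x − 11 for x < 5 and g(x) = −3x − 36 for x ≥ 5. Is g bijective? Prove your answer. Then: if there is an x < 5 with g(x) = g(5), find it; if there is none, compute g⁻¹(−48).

37/8

Both pieces are strictly decreasing (slopes −8 and −3), so each is injective on its own interval.
The left piece maps (−∞, 5) onto (−51, ∞); the right piece maps [5, ∞) onto (−∞, −51].
Since −51 = −51, the images partition ℝ: g is injective and surjective, hence bijective.
Because the two images are disjoint, no x < 5 has g(x) = g(5), so we compute g⁻¹(−48): −48 lies in (−51, ∞), so solve −8x − 11 = −48: x = (−48 + 11)/(−8) = 37/8.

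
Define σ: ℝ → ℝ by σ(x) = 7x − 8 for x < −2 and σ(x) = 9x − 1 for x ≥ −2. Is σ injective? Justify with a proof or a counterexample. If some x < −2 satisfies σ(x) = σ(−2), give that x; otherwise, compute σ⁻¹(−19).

-2

Both pieces are strictly increasing (slopes 7 and 9), so each is injective on its own interval.
The left piece maps (−∞, −2) onto (−∞, −22); the right piece maps [−2, ∞) onto [−19, ∞).
These images are disjoint, so no value is attained by both pieces. Therefore σ is injective.
Because the two images are disjoint, no x < −2 has σ(x) = σ(−2), so we compute σ⁻¹(−19): −19 lies in [−19, ∞), so solve 9x − 1 = −19: x = (−19 + 1)/9 = −2.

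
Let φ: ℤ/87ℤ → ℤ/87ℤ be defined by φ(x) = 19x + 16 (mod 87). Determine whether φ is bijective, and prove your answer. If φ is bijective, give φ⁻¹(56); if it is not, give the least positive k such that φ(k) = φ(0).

Suppose φ(s) = φ(t) in ℤ/87ℤ. Then 19s + 16 ≡ 19t + 16 (mod 87), hence 19(s − t) ≡ 0 (mod 87).
Since gcd(19, 87) = 1, 19 is invertible modulo 87, therefore s − t ≡ 0 (mod 87), i.e. s = t.
We now compute 19⁻¹ mod 87 explicitly. Euclid's algorithm: 87 = 4·19 + 11, 19 = 1·11 + 8, 11 = 1·8 + 3, 8 = 2·3 + 2, 3 = 1·2 + 1; back-substituting gives 1 = 55·19 − 12·87, so 19⁻¹ ≡ 55 (mod 87).
For any y ∈ ℤ/87ℤ, x = 55(y − 16) mod 87 satisfies φ(x) = 19·55(y − 16) + 16 ≡ y (since 19·55 ≡ 1 mod 87). So every y has a preimage.
Hence φ is bijective.
Since φ is bijective, we compute φ⁻¹(56): solve 19x + 16 ≡ 56 (mod 87), i.e. 19x ≡ 40 (mod 87).
Multiplying by 19⁻¹ = 55 gives x ≡ 55·40 = 2200 = 25·87 + 25 ≡ 25 (mod 87).
Check: φ(25) = 19·25 + 16 = 491 = 5·87 + 56 ≡ 56 (mod 87).

25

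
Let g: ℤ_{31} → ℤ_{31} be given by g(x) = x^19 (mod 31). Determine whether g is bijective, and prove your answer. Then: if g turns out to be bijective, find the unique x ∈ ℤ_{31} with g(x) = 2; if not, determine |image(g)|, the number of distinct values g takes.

16

Since 31 is prime, the nonzero elements of ℤ_{31} form a cyclic group of order 30.
As gcd(19, 30) = 1, raising to the 19th power is a bijection on this group: if u^19 ≡ v^19 then (uv^{−1})^19 = 1, and the only element of order dividing gcd(19, 30) = 1 is 1, so u = v.
With g(0) = 0 this makes g injective on all of ℤ_{31}, hence bijective (finite equal-size domain and codomain). In particular g is bijective.
Since g is bijective, we find the preimage of 2. The inverse of x ↦ x^19 on (ℤ_{31})^× is x ↦ x^19, because 19·19 = 361 = 12·30 + 1 ≡ 1 (mod 30) and x^{30} = 1 for x ≠ 0 (Fermat). So g⁻¹(2) = 2^19 mod 31.
Repeated squaring mod 31: 2^1 ≡ 2, 2^2 ≡ 2² = 4, 2^4 ≡ 4² = 16, 2^8 ≡ 16² = 256 ≡ 8, 2^16 ≡ 8² = 64 ≡ 2. Since 19 = 16 + 2 + 1, 2^19 ≡ 2·4·2: 2·4 = 8, then 8·2 = 16. So 2^19 ≡ 16 (mod 31).
Hence g⁻¹(2) = 16.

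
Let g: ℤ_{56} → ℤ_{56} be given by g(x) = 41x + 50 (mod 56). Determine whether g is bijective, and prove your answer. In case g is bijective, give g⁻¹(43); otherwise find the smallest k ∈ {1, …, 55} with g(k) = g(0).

49

Suppose g(u) = g(v) in ℤ_{56}. Then 41u + 50 ≡ 41v + 50 (mod 56), thus 41(u − v) ≡ 0 (mod 56).
Since gcd(41, 56) = 1, 41 is invertible modulo 56, therefore u − v ≡ 0 (mod 56), i.e. u = v.
We now compute 41⁻¹ mod 56 explicitly. Euclid's algorithm: 56 = 1·41 + 15, 41 = 2·15 + 11, 15 = 1·11 + 4, 11 = 2·4 + 3, 4 = 1·3 + 1; back-substituting gives 1 = 41·41 − 30·56, so 41⁻¹ ≡ 41 (mod 56).
For any y ∈ ℤ_{56}, x = 41(y − 50) mod 56 satisfies g(x) = 41·41(y − 50) + 50 ≡ y (since 41·41 ≡ 1 mod 56). So every y has a preimage.
Therefore g is bijective.
Since g is bijective, we compute g⁻¹(43): solve 41x + 50 ≡ 43 (mod 56), i.e. 41x ≡ 49 (mod 56).
Multiplying by 41⁻¹ = 41 gives x ≡ 41·49 = 2009 = 35·56 + 49 ≡ 49 (mod 56).
Check: g(49) = 41·49 + 50 = 2059 = 36·56 + 43 ≡ 43 (mod 56).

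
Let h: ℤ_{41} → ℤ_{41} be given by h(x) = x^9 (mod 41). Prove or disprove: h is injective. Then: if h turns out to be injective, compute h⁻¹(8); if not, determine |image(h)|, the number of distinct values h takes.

5

Since 41 is prime, the nonzero elements of ℤ_{41} form a cyclic group of order 40.
As gcd(9, 40) = 1, raising to the 9th power is a bijection on this group: if u^9 ≡ v^9 then (uv^{−1})^9 = 1, and the only element of order dividing gcd(9, 40) = 1 is 1, so u = v.
With h(0) = 0 this makes h injective on all of ℤ_{41}, hence bijective (finite equal-size domain and codomain). In particular h is injective.
Since h is injective, we find the preimage of 8. The inverse of x ↦ x^9 on (ℤ_{41})^× is x ↦ x^9, because 9·9 = 81 = 2·40 + 1 ≡ 1 (mod 40) and x^{40} = 1 for x ≠ 0 (Fermat). So h⁻¹(8) = 8^9 mod 41.
Repeated squaring mod 41: 8^1 ≡ 8, 8^2 ≡ 8² = 64 ≡ 23, 8^4 ≡ 23² = 529 ≡ 37, 8^8 ≡ 37² = 1369 ≡ 16. Since 9 = 8 + 1, 8^9 ≡ 16·8: 16·8 = 128 ≡ 5. So 8^9 ≡ 5 (mod 41).
Hence h⁻¹(8) = 5.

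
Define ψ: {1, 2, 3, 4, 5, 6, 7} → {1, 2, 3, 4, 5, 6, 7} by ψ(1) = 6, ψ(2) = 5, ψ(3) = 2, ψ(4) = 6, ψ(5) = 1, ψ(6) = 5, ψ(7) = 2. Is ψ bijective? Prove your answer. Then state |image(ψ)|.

4

ψ(1) = 6 = ψ(4) with 1 ≠ 4, so ψ is not injective, hence not bijective.
The image of ψ is {1, 2, 5, 6}, which has 4 elements.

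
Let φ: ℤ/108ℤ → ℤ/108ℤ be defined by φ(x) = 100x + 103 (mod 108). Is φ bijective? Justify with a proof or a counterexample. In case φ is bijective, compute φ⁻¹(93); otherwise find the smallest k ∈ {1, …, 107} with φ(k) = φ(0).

27

We have gcd(100, 108) = 4 > 1. Taking a = 0 and b = 27: φ(0) = 103 and φ(27) = 100·27 + 103 = 2803 ≡ 103 (mod 108).
So φ(0) = φ(27) while 0 ≠ 27, therefore φ is not injective, hence not bijective.
Since φ is not bijective, we find the least positive k with φ(k) = φ(0): this means 100k ≡ 0 (mod 108), i.e. 108 ∣ 100k. Since gcd(100, 108) = 4, dividing through by 4 this holds exactly when 27 ∣ 25k, and as gcd(25, 27) = 1, exactly when 27 ∣ k.
The smallest positive such k is 27.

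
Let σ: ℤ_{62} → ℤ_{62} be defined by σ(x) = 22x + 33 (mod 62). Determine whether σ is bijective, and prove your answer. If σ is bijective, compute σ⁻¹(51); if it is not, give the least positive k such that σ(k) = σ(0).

By definition, injectivity means: for all a, b in the domain, σ(a) = σ(b) implies a = b.
We have gcd(22, 62) = 2 > 1. Taking a = 0 and b = 31: σ(0) = 33 and σ(31) = 22·31 + 33 = 715 ≡ 33 (mod 62).
So σ(0) = σ(31) while 0 ≠ 31, therefore σ is not injective, hence not bijective.
Since σ is not bijective, we find the least positive k with σ(k) = σ(0): this means 22k ≡ 0 (mod 62), i.e. 62 ∣ 22k. Since gcd(22, 62) = 2, dividing through by 2 this holds exactly when 31 ∣ 11k, and as gcd(11, 31) = 1, exactly when 31 ∣ k.
The smallest positive such k is 31.

31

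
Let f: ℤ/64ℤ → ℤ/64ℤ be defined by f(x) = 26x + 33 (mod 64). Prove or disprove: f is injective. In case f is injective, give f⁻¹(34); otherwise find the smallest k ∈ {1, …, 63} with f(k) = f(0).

Recall that f is injective when f(a) = f(b) forces a = b.
We have gcd(26, 64) = 2 > 1. Taking a = 0 and b = 32: f(0) = 33 and f(32) = 26·32 + 33 = 865 ≡ 33 (mod 64).
So f(0) = f(32) while 0 ≠ 32, hence f is not injective.
Since f is not injective, we find the least positive k with f(k) = f(0): this means 26k ≡ 0 (mod 64), i.e. 64 ∣ 26k. Since gcd(26, 64) = 2, dividing through by 2 this holds exactly when 32 ∣ 13k, and as gcd(13, 32) = 1, exactly when 32 ∣ k.
The smallest positive such k is 32.

32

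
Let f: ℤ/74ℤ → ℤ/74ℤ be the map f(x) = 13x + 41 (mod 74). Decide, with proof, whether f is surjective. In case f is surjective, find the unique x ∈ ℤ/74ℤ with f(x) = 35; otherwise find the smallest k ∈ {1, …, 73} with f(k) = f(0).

28

Recall that f is surjective if every y in the codomain equals f(x) for some x in the domain.
Since gcd(13, 74) = 1, 13 is invertible modulo 74. Euclid's algorithm: 74 = 5·13 + 9, 13 = 1·9 + 4, 9 = 2·4 + 1; back-substituting gives 1 = 57·13 − 10·74, so 13⁻¹ ≡ 57 (mod 74).
For any y ∈ ℤ/74ℤ, x = 57(y − 41) mod 74 satisfies f(x) = 13·57(y − 41) + 41 ≡ y (since 13·57 ≡ 1 mod 74). So every y has a preimage.
Hence f is surjective.
Since f is surjective, we compute f⁻¹(35): solve 13x + 41 ≡ 35 (mod 74), i.e. 13x ≡ 68 (mod 74).
Multiplying by 13⁻¹ = 57 gives x ≡ 57·68 = 3876 = 52·74 + 28 ≡ 28 (mod 74).
Check: f(28) = 13·28 + 41 = 405 = 5·74 + 35 ≡ 35 (mod 74).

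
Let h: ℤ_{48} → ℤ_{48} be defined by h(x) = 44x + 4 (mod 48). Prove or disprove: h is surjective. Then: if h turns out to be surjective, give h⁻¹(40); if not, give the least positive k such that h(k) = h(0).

Recall: h is surjective if every y in the codomain equals h(x) for some x in the domain.
Since gcd(44, 48) = 4, we have 44x ≡ 0 (mod 4) for all x, so h(x) ≡ 0 (mod 4).
But 1 ≢ 0 (mod 4), so 1 ∈ ℤ_{48} has no preimage. Therefore h is not surjective.
Since h is not surjective, we find the least positive k with h(k) = h(0): this means 44k ≡ 0 (mod 48), i.e. 48 ∣ 44k. Since gcd(44, 48) = 4, dividing through by 4 this holds exactly when 12 ∣ 11k, and as gcd(11, 12) = 1, exactly when 12 ∣ k.
The smallest positive such k is 12.

12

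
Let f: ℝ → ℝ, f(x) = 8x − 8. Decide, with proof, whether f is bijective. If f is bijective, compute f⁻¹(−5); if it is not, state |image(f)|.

3/8

Recall: f is injective when f(a) = f(b) forces a = b.
Suppose f(a) = f(b). Then 8a − 8 = 8b − 8, so 8a = 8b, therefore a = b.
For any y ∈ ℝ, x = (y + 8)/8 satisfies f(x) = y.
Thus f is bijective.
Since f is bijective, we compute f⁻¹(−5) = (−5 + 8)/8 = 3/8.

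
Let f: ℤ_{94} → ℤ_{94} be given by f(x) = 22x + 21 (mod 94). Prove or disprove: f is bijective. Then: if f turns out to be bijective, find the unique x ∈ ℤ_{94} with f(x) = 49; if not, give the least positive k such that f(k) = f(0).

47

We have gcd(22, 94) = 2 > 1. Taking a = 0 and b = 47: f(0) = 21 and f(47) = 22·47 + 21 = 1055 ≡ 21 (mod 94).
So f(0) = f(47) while 0 ≠ 47, thus f is not injective, hence not bijective.
Since f is not bijective, we find the least positive k with f(k) = f(0): this means 22k ≡ 0 (mod 94), i.e. 94 ∣ 22k. Since gcd(22, 94) = 2, dividing through by 2 this holds exactly when 47 ∣ 11k, and as gcd(11, 47) = 1, exactly when 47 ∣ k.
The smallest positive such k is 47.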